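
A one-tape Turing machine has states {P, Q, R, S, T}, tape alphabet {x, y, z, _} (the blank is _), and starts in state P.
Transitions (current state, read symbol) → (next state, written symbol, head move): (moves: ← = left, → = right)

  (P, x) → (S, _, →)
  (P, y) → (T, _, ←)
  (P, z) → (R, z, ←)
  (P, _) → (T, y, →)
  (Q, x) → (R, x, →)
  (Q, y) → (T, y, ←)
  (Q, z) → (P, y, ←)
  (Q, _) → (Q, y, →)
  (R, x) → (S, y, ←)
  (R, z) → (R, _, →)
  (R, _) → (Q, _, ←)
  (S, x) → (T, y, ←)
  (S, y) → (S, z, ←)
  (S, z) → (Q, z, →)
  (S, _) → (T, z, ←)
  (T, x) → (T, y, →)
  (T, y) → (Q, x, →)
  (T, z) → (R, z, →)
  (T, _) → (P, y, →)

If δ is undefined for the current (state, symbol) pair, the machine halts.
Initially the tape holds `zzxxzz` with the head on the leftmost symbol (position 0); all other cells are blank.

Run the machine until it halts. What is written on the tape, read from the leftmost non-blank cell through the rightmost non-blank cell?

P | __[z]zxxzz   read z → write z, move ←, go to R
R | _[_]zzxxzz   read _ → write _, move ←, go to Q
Q | [_]_zzxxzz   read _ → write y, move →, go to Q
Q | y[_]zzxxzz   read _ → write y, move →, go to Q
Q | yy[z]zxxzz   read z → write y, move ←, go to P
P | y[y]yzxxzz   read y → write _, move ←, go to T
T | [y]_yzxxzz   read y → write x, move →, go to Q
Q | x[_]yzxxzz   read _ → write y, move →, go to Q
Q | xy[y]zxxzz   read y → write y, move ←, go to T
T | x[y]yzxxzz   read y → write x, move →, go to Q
Q | xx[y]zxxzz   read y → write y, move ←, go to T
T | x[x]yzxxzz   read x → write y, move →, go to T
T | xy[y]zxxzz   read y → write x, move →, go to Q
Q | xyx[z]xxzz   read z → write y, move ←, go to P
P | xy[x]yxxzz   read x → write _, move →, go to S
S | xy_[y]xxzz   read y → write z, move ←, go to S
S | xy[_]zxxzz   read _ → write z, move ←, go to T
T | x[y]zzxxzz   read y → write x, move →, go to Q
Q | xx[z]zxxzz   read z → write y, move ←, go to P
P | x[x]yzxxzz   read x → write _, move →, go to S
S | x_[y]zxxzz   read y → write z, move ←, go to S
S | x[_]zzxxzz   read _ → write z, move ←, go to T
T | [x]zzzxxzz   read x → write y, move →, go to T
T | y[z]zzxxzz   read z → write z, move →, go to R
R | yz[z]zxxzz   read z → write _, move →, go to R
R | yz_[z]xxzz   read z → write _, move →, go to R
R | yz__[x]xzz   read x → write y, move ←, go to S
S | yz_[_]yxzz   read _ → write z, move ←, go to T
T | yz[_]zyxzz   read _ → write y, move →, go to P
P | yzy[z]yxzz   read z → write z, move ←, go to R
R | yz[y]zyxzz
The non-blank tape span at halt is yzyzyxzz.

yzyzyxzz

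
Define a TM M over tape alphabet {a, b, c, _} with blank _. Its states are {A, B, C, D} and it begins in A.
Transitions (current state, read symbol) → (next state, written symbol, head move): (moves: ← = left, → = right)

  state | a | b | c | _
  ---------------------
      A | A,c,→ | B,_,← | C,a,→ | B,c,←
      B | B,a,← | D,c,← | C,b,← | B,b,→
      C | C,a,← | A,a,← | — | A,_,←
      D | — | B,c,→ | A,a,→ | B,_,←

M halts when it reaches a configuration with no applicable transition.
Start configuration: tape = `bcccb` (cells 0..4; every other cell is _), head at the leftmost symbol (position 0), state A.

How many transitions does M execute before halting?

state=A head=0 tape=__[b]cccb   (A,b)→(B,_,←)
state=B head=-1 tape=_[_]_cccb   (B,_)→(B,b,→)
state=B head=0 tape=_b[_]cccb   (B,_)→(B,b,→)
state=B head=1 tape=_bb[c]ccb   (B,c)→(C,b,←)
state=C head=0 tape=_b[b]bccb   (C,b)→(A,a,←)
state=A head=-1 tape=_[b]abccb   (A,b)→(B,_,←)
state=B head=-2 tape=[_]_abccb   (B,_)→(B,b,→)
state=B head=-1 tape=b[_]abccb   (B,_)→(B,b,→)
state=B head=0 tape=bb[a]bccb   (B,a)→(B,a,←)
state=B head=-1 tape=b[b]abccb   (B,b)→(D,c,←)
state=D head=-2 tape=[b]cabccb   (D,b)→(B,c,→)
state=B head=-1 tape=c[c]abccb   (B,c)→(C,b,←)
state=C head=-2 tape=[c]babccb
M halts after 12 transitions.

12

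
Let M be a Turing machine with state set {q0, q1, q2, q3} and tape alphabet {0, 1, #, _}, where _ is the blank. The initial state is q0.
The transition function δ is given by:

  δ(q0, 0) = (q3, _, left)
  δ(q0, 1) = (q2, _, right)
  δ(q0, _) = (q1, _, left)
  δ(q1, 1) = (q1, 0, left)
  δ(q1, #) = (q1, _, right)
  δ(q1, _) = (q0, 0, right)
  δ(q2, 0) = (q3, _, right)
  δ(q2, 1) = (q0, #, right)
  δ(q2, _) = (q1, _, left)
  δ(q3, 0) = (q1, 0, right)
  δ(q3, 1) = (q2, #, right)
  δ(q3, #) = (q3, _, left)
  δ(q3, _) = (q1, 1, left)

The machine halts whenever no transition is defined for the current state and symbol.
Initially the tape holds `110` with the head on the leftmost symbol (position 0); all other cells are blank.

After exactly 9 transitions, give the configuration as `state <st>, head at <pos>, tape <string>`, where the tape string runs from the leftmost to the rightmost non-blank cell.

state q0, head at 1, tape 00

q0 | _[1]10   read 1 → write _, move right, go to q2
q2 | __[1]0   read 1 → write #, move right, go to q0
q0 | __#[0]   read 0 → write _, move left, go to q3
q3 | __[#]_   read # → write _, move left, go to q3
q3 | _[_]__   read _ → write 1, move left, go to q1
q1 | [_]1__   read _ → write 0, move right, go to q0
q0 | 0[1]__   read 1 → write _, move right, go to q2
q2 | 0_[_]_   read _ → write _, move left, go to q1
q1 | 0[_]__   read _ → write 0, move right, go to q0
q0 | 00[_]_
After 9 steps: state q0, head at 1, tape 00.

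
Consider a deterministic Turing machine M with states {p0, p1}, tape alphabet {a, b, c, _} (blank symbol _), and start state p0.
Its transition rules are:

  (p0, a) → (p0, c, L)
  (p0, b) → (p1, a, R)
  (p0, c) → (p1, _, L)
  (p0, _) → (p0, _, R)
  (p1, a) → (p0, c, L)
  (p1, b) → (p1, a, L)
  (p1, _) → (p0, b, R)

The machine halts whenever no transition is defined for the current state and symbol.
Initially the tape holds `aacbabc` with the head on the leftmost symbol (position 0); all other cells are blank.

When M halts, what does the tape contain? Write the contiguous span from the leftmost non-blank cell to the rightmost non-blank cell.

p0 | _[a]acbabc   read a → write c, move L, go to p0
p0 | [_]cacbabc   read _ → write _, move R, go to p0
p0 | _[c]acbabc   read c → write _, move L, go to p1
p1 | [_]_acbabc   read _ → write b, move R, go to p0
p0 | b[_]acbabc   read _ → write _, move R, go to p0
p0 | b_[a]cbabc   read a → write c, move L, go to p0
p0 | b[_]ccbabc   read _ → write _, move R, go to p0
p0 | b_[c]cbabc   read c → write _, move L, go to p1
p1 | b[_]_cbabc   read _ → write b, move R, go to p0
p0 | bb[_]cbabc   read _ → write _, move R, go to p0
p0 | bb_[c]babc   read c → write _, move L, go to p1
p1 | bb[_]_babc   read _ → write b, move R, go to p0
p0 | bbb[_]babc   read _ → write _, move R, go to p0
p0 | bbb_[b]abc   read b → write a, move R, go to p1
p1 | bbb_a[a]bc   read a → write c, move L, go to p0
p0 | bbb_[a]cbc   read a → write c, move L, go to p0
p0 | bbb[_]ccbc   read _ → write _, move R, go to p0
p0 | bbb_[c]cbc   read c → write _, move L, go to p1
p1 | bbb[_]_cbc   read _ → write b, move R, go to p0
p0 | bbbb[_]cbc   read _ → write _, move R, go to p0
p0 | bbbb_[c]bc   read c → write _, move L, go to p1
p1 | bbbb[_]_bc   read _ → write b, move R, go to p0
p0 | bbbbb[_]bc   read _ → write _, move R, go to p0
p0 | bbbbb_[b]c   read b → write a, move R, go to p1
p1 | bbbbb_a[c]
The non-blank tape span at halt is bbbbb_ac.

bbbbb_ac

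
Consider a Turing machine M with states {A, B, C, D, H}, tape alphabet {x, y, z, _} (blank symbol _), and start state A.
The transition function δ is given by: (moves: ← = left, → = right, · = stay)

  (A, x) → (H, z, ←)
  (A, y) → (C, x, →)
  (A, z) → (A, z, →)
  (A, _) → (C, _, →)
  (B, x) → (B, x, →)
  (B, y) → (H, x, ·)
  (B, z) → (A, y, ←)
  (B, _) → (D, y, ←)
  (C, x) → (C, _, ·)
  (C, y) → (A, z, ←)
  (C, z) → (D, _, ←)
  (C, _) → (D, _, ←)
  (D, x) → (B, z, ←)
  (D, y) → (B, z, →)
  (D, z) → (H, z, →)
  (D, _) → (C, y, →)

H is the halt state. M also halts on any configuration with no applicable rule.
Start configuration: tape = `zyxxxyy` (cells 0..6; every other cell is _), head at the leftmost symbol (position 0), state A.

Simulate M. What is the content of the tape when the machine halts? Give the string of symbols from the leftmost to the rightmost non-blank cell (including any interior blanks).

zyz_xxyy

A | _[z]yxxxyy   read z → write z, move →, go to A
A | _z[y]xxxyy   read y → write x, move →, go to C
C | _zx[x]xxyy   read x → write _, move ·, go to C
C | _zx[_]xxyy   read _ → write _, move ←, go to D
D | _z[x]_xxyy   read x → write z, move ←, go to B
B | _[z]z_xxyy   read z → write y, move ←, go to A
A | [_]yz_xxyy   read _ → write _, move →, go to C
C | _[y]z_xxyy   read y → write z, move ←, go to A
A | [_]zz_xxyy   read _ → write _, move →, go to C
C | _[z]z_xxyy   read z → write _, move ←, go to D
D | [_]_z_xxyy   read _ → write y, move →, go to C
C | y[_]z_xxyy   read _ → write _, move ←, go to D
D | [y]_z_xxyy   read y → write z, move →, go to B
B | z[_]z_xxyy   read _ → write y, move ←, go to D
D | [z]yz_xxyy   read z → write z, move →, go to H
H | z[y]z_xxyy
The non-blank tape span at halt is zyz_xxyy.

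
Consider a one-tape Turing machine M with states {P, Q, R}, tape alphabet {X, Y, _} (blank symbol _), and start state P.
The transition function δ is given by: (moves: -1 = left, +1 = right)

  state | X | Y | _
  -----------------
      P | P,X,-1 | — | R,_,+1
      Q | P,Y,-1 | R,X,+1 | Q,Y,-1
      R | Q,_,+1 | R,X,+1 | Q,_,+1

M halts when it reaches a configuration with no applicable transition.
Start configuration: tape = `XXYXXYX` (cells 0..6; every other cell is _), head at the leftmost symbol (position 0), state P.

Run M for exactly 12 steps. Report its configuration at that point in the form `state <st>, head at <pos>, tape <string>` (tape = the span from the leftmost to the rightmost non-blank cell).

state R, head at 6, tape XX_XXX

state=P head=0 tape=_[X]XYXXYX   (P,X)→(P,X,-1)
state=P head=-1 tape=[_]XXYXXYX   (P,_)→(R,_,+1)
state=R head=0 tape=_[X]XYXXYX   (R,X)→(Q,_,+1)
state=Q head=1 tape=__[X]YXXYX   (Q,X)→(P,Y,-1)
state=P head=0 tape=_[_]YYXXYX   (P,_)→(R,_,+1)
state=R head=1 tape=__[Y]YXXYX   (R,Y)→(R,X,+1)
state=R head=2 tape=__X[Y]XXYX   (R,Y)→(R,X,+1)
state=R head=3 tape=__XX[X]XYX   (R,X)→(Q,_,+1)
state=Q head=4 tape=__XX_[X]YX   (Q,X)→(P,Y,-1)
state=P head=3 tape=__XX[_]YYX   (P,_)→(R,_,+1)
state=R head=4 tape=__XX_[Y]YX   (R,Y)→(R,X,+1)
state=R head=5 tape=__XX_X[Y]X   (R,Y)→(R,X,+1)
state=R head=6 tape=__XX_XX[X]
After 12 steps: state R, head at 6, tape XX_XXX.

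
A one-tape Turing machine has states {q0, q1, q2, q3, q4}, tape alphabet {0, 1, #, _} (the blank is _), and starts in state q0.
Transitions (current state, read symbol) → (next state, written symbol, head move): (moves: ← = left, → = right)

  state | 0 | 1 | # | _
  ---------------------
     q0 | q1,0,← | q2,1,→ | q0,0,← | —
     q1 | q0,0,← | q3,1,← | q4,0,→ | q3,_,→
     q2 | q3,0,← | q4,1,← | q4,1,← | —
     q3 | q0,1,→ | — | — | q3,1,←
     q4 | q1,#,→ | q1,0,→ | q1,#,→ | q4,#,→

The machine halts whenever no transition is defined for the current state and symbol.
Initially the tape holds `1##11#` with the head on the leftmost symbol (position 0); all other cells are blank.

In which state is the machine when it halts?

q0 | [1]##11#_   read 1 → write 1, move →, go to q2
q2 | 1[#]#11#_   read # → write 1, move ←, go to q4
q4 | [1]1#11#_   read 1 → write 0, move →, go to q1
q1 | 0[1]#11#_   read 1 → write 1, move ←, go to q3
q3 | [0]1#11#_   read 0 → write 1, move →, go to q0
q0 | 1[1]#11#_   read 1 → write 1, move →, go to q2
q2 | 11[#]11#_   read # → write 1, move ←, go to q4
q4 | 1[1]111#_   read 1 → write 0, move →, go to q1
q1 | 10[1]11#_   read 1 → write 1, move ←, go to q3
q3 | 1[0]111#_   read 0 → write 1, move →, go to q0
q0 | 11[1]11#_   read 1 → write 1, move →, go to q2
q2 | 111[1]1#_   read 1 → write 1, move ←, go to q4
q4 | 11[1]11#_   read 1 → write 0, move →, go to q1
q1 | 110[1]1#_   read 1 → write 1, move ←, go to q3
q3 | 11[0]11#_   read 0 → write 1, move →, go to q0
q0 | 111[1]1#_   read 1 → write 1, move →, go to q2
q2 | 1111[1]#_   read 1 → write 1, move ←, go to q4
q4 | 111[1]1#_   read 1 → write 0, move →, go to q1
q1 | 1110[1]#_   read 1 → write 1, move ←, go to q3
q3 | 111[0]1#_   read 0 → write 1, move →, go to q0
q0 | 1111[1]#_   read 1 → write 1, move →, go to q2
q2 | 11111[#]_   read # → write 1, move ←, go to q4
q4 | 1111[1]1_   read 1 → write 0, move →, go to q1
q1 | 11110[1]_   read 1 → write 1, move ←, go to q3
q3 | 1111[0]1_   read 0 → write 1, move →, go to q0
q0 | 11111[1]_   read 1 → write 1, move →, go to q2
q2 | 111111[_]
No transition is defined for (q2, _); M halts in state q2.

q2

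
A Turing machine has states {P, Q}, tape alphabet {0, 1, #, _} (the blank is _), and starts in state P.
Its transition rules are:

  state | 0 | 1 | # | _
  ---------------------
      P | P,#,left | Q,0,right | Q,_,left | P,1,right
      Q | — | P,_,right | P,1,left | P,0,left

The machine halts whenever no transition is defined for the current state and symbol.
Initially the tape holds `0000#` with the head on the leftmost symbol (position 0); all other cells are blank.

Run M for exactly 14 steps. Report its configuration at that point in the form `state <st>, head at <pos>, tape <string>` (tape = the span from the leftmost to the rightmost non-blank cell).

state=P head=0 tape=_[0]000#   (P,0)→(P,#,left)
state=P head=-1 tape=[_]#000#   (P,_)→(P,1,right)
state=P head=0 tape=1[#]000#   (P,#)→(Q,_,left)
state=Q head=-1 tape=[1]_000#   (Q,1)→(P,_,right)
state=P head=0 tape=_[_]000#   (P,_)→(P,1,right)
state=P head=1 tape=_1[0]00#   (P,0)→(P,#,left)
state=P head=0 tape=_[1]#00#   (P,1)→(Q,0,right)
state=Q head=1 tape=_0[#]00#   (Q,#)→(P,1,left)
state=P head=0 tape=_[0]100#   (P,0)→(P,#,left)
state=P head=-1 tape=[_]#100#   (P,_)→(P,1,right)
state=P head=0 tape=1[#]100#   (P,#)→(Q,_,left)
state=Q head=-1 tape=[1]_100#   (Q,1)→(P,_,right)
state=P head=0 tape=_[_]100#   (P,_)→(P,1,right)
state=P head=1 tape=_1[1]00#   (P,1)→(Q,0,right)
state=Q head=2 tape=_10[0]0#
After 14 steps: state Q, head at 2, tape 1000#.

state Q, head at 2, tape 1000#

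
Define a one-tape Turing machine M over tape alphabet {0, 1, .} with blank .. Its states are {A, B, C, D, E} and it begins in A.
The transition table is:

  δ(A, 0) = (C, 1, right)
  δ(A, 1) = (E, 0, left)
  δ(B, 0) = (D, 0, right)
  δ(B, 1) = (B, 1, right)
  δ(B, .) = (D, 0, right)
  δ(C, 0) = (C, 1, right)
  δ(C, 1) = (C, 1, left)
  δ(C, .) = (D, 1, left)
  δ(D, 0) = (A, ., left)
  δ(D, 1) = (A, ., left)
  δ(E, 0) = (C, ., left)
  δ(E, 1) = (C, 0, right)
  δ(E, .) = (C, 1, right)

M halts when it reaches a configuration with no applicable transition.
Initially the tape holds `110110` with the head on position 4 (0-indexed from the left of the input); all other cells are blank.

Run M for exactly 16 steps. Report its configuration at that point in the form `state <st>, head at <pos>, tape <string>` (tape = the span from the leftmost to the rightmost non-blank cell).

state A, head at 0, tape 0.110.1

A | 1101[1]0.   read 1 → write 0, move left, go to E
E | 110[1]00.   read 1 → write 0, move right, go to C
C | 1100[0]0.   read 0 → write 1, move right, go to C
C | 11001[0].   read 0 → write 1, move right, go to C
C | 110011[.]   read . → write 1, move left, go to D
D | 11001[1]1   read 1 → write ., move left, go to A
A | 1100[1].1   read 1 → write 0, move left, go to E
E | 110[0]0.1   read 0 → write ., move left, go to C
C | 11[0].0.1   read 0 → write 1, move right, go to C
C | 111[.]0.1   read . → write 1, move left, go to D
D | 11[1]10.1   read 1 → write ., move left, go to A
A | 1[1].10.1   read 1 → write 0, move left, go to E
E | [1]0.10.1   read 1 → write 0, move right, go to C
C | 0[0].10.1   read 0 → write 1, move right, go to C
C | 01[.]10.1   read . → write 1, move left, go to D
D | 0[1]110.1   read 1 → write ., move left, go to A
A | [0].110.1
After 16 steps: state A, head at 0, tape 0.110.1.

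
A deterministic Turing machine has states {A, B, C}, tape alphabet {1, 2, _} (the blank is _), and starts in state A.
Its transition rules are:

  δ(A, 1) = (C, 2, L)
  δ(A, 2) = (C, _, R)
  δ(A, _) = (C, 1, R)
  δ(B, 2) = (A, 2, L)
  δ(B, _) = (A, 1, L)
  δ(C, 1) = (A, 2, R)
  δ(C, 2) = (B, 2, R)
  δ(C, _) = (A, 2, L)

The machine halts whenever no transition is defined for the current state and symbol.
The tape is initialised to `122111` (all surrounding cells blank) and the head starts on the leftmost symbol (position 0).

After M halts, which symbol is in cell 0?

_

A | __[1]22111   read 1 → write 2, move L, go to C
C | _[_]222111   read _ → write 2, move L, go to A
A | [_]2222111   read _ → write 1, move R, go to C
C | 1[2]222111   read 2 → write 2, move R, go to B
B | 12[2]22111   read 2 → write 2, move L, go to A
A | 1[2]222111   read 2 → write _, move R, go to C
C | 1_[2]22111   read 2 → write 2, move R, go to B
B | 1_2[2]2111   read 2 → write 2, move L, go to A
A | 1_[2]22111   read 2 → write _, move R, go to C
C | 1__[2]2111   read 2 → write 2, move R, go to B
B | 1__2[2]111   read 2 → write 2, move L, go to A
A | 1__[2]2111   read 2 → write _, move R, go to C
C | 1___[2]111   read 2 → write 2, move R, go to B
B | 1___2[1]11
Cell 0 holds _ when M halts.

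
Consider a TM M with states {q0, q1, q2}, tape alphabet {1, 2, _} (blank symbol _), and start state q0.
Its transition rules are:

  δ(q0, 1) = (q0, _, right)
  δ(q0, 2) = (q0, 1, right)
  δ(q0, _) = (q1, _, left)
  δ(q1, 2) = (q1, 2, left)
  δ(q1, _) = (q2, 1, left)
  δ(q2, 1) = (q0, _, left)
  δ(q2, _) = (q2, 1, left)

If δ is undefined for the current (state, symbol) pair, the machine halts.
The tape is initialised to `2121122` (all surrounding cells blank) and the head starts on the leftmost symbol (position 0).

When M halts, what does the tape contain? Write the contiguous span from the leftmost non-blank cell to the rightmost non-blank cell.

1_1__11

q0 | [2]121122_   read 2 → write 1, move right, go to q0
q0 | 1[1]21122_   read 1 → write _, move right, go to q0
q0 | 1_[2]1122_   read 2 → write 1, move right, go to q0
q0 | 1_1[1]122_   read 1 → write _, move right, go to q0
q0 | 1_1_[1]22_   read 1 → write _, move right, go to q0
q0 | 1_1__[2]2_   read 2 → write 1, move right, go to q0
q0 | 1_1__1[2]_   read 2 → write 1, move right, go to q0
q0 | 1_1__11[_]   read _ → write _, move left, go to q1
q1 | 1_1__1[1]_
The non-blank tape span at halt is 1_1__11.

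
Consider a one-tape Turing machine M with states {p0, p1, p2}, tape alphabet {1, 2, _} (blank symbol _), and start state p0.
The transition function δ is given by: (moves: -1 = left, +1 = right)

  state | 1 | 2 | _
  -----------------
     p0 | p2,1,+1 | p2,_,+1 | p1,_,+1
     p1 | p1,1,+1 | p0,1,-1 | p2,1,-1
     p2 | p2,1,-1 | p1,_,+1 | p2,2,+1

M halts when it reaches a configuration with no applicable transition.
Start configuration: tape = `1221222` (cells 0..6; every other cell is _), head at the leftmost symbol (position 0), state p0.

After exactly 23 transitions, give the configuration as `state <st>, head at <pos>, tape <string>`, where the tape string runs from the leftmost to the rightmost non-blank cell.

state p2, head at 1, tape 1_11112

state=p0 head=0 tape=[1]221222   (p0,1)→(p2,1,+1)
state=p2 head=1 tape=1[2]21222   (p2,2)→(p1,_,+1)
state=p1 head=2 tape=1_[2]1222   (p1,2)→(p0,1,-1)
state=p0 head=1 tape=1[_]11222   (p0,_)→(p1,_,+1)
state=p1 head=2 tape=1_[1]1222   (p1,1)→(p1,1,+1)
state=p1 head=3 tape=1_1[1]222   (p1,1)→(p1,1,+1)
state=p1 head=4 tape=1_11[2]22   (p1,2)→(p0,1,-1)
state=p0 head=3 tape=1_1[1]122   (p0,1)→(p2,1,+1)
state=p2 head=4 tape=1_11[1]22   (p2,1)→(p2,1,-1)
state=p2 head=3 tape=1_1[1]122   (p2,1)→(p2,1,-1)
state=p2 head=2 tape=1_[1]1122   (p2,1)→(p2,1,-1)
state=p2 head=1 tape=1[_]11122   (p2,_)→(p2,2,+1)
state=p2 head=2 tape=12[1]1122   (p2,1)→(p2,1,-1)
state=p2 head=1 tape=1[2]11122   (p2,2)→(p1,_,+1)
state=p1 head=2 tape=1_[1]1122   (p1,1)→(p1,1,+1)
state=p1 head=3 tape=1_1[1]122   (p1,1)→(p1,1,+1)
state=p1 head=4 tape=1_11[1]22   (p1,1)→(p1,1,+1)
state=p1 head=5 tape=1_111[2]2   (p1,2)→(p0,1,-1)
state=p0 head=4 tape=1_11[1]12   (p0,1)→(p2,1,+1)
state=p2 head=5 tape=1_111[1]2   (p2,1)→(p2,1,-1)
state=p2 head=4 tape=1_11[1]12   (p2,1)→(p2,1,-1)
state=p2 head=3 tape=1_1[1]112   (p2,1)→(p2,1,-1)
state=p2 head=2 tape=1_[1]1112   (p2,1)→(p2,1,-1)
state=p2 head=1 tape=1[_]11112
After 23 steps: state p2, head at 1, tape 1_11112.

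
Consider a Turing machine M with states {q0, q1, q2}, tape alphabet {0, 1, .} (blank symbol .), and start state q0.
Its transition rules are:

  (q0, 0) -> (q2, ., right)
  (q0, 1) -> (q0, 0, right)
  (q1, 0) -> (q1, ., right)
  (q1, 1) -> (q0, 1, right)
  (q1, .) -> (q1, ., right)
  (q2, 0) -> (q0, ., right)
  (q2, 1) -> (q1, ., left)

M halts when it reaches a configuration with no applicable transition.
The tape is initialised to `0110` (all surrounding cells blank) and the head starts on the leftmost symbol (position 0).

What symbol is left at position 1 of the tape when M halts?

q0 | [0]110.   read 0 → write ., move right, go to q2
q2 | .[1]10.   read 1 → write ., move left, go to q1
q1 | [.].10.   read . → write ., move right, go to q1
q1 | .[.]10.   read . → write ., move right, go to q1
q1 | ..[1]0.   read 1 → write 1, move right, go to q0
q0 | ..1[0].   read 0 → write ., move right, go to q2
q2 | ..1.[.]
Cell 1 holds . when M halts.

.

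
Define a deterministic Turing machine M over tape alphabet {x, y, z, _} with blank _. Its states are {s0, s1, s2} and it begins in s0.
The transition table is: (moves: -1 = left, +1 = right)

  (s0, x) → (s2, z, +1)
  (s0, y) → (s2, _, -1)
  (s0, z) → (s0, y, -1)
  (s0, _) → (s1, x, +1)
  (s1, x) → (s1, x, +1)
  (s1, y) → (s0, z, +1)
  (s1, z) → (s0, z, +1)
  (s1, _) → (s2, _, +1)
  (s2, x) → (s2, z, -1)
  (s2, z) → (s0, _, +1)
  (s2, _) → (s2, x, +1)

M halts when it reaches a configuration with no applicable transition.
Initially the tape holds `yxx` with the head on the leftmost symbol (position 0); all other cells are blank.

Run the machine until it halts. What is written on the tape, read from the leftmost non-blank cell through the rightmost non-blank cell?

xzyyx

state=s0 head=0 tape=__[y]xx   (s0,y)→(s2,_,-1)
state=s2 head=-1 tape=_[_]_xx   (s2,_)→(s2,x,+1)
state=s2 head=0 tape=_x[_]xx   (s2,_)→(s2,x,+1)
state=s2 head=1 tape=_xx[x]x   (s2,x)→(s2,z,-1)
state=s2 head=0 tape=_x[x]zx   (s2,x)→(s2,z,-1)
state=s2 head=-1 tape=_[x]zzx   (s2,x)→(s2,z,-1)
state=s2 head=-2 tape=[_]zzzx   (s2,_)→(s2,x,+1)
state=s2 head=-1 tape=x[z]zzx   (s2,z)→(s0,_,+1)
state=s0 head=0 tape=x_[z]zx   (s0,z)→(s0,y,-1)
state=s0 head=-1 tape=x[_]yzx   (s0,_)→(s1,x,+1)
state=s1 head=0 tape=xx[y]zx   (s1,y)→(s0,z,+1)
state=s0 head=1 tape=xxz[z]x   (s0,z)→(s0,y,-1)
state=s0 head=0 tape=xx[z]yx   (s0,z)→(s0,y,-1)
state=s0 head=-1 tape=x[x]yyx   (s0,x)→(s2,z,+1)
state=s2 head=0 tape=xz[y]yx
The non-blank tape span at halt is xzyyx.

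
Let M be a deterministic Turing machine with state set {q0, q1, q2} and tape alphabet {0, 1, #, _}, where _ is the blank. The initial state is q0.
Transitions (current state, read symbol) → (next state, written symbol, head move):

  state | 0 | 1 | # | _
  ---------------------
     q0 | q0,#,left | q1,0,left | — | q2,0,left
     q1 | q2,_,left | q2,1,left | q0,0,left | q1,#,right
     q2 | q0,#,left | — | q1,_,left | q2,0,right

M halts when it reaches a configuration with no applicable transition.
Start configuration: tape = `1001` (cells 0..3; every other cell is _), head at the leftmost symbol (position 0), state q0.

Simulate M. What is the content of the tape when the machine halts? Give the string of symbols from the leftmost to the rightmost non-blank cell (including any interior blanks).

#0__01

q0 | __[1]001   read 1 → write 0, move left, go to q1
q1 | _[_]0001   read _ → write #, move right, go to q1
q1 | _#[0]001   read 0 → write _, move left, go to q2
q2 | _[#]_001   read # → write _, move left, go to q1
q1 | [_]__001   read _ → write #, move right, go to q1
q1 | #[_]_001   read _ → write #, move right, go to q1
q1 | ##[_]001   read _ → write #, move right, go to q1
q1 | ###[0]01   read 0 → write _, move left, go to q2
q2 | ##[#]_01   read # → write _, move left, go to q1
q1 | #[#]__01   read # → write 0, move left, go to q0
q0 | [#]0__01
The non-blank tape span at halt is #0__01.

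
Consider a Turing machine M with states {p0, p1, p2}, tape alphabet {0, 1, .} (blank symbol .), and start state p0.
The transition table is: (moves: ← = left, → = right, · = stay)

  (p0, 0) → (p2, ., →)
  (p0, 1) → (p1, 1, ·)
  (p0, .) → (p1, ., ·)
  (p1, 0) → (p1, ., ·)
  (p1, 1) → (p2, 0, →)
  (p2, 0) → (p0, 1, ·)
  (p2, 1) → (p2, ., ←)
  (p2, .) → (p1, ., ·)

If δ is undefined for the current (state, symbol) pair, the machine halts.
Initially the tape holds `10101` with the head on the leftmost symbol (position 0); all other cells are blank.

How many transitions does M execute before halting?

state=p0 head=0 tape=[1]0101   (p0,1)→(p1,1,·)
state=p1 head=0 tape=[1]0101   (p1,1)→(p2,0,→)
state=p2 head=1 tape=0[0]101   (p2,0)→(p0,1,·)
state=p0 head=1 tape=0[1]101   (p0,1)→(p1,1,·)
state=p1 head=1 tape=0[1]101   (p1,1)→(p2,0,→)
state=p2 head=2 tape=00[1]01   (p2,1)→(p2,.,←)
state=p2 head=1 tape=0[0].01   (p2,0)→(p0,1,·)
state=p0 head=1 tape=0[1].01   (p0,1)→(p1,1,·)
state=p1 head=1 tape=0[1].01   (p1,1)→(p2,0,→)
state=p2 head=2 tape=00[.]01   (p2,.)→(p1,.,·)
state=p1 head=2 tape=00[.]01
M halts after 10 transitions.

10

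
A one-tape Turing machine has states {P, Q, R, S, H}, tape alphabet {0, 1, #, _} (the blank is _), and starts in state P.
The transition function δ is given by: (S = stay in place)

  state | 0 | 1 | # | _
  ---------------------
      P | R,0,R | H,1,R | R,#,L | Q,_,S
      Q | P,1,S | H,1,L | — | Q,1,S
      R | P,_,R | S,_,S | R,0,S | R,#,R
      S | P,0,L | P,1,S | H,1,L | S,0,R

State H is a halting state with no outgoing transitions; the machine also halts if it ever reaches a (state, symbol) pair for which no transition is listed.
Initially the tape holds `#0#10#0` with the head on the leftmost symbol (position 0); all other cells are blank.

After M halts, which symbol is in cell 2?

_

P | _[#]0#10#0   read # → write #, move L, go to R
R | [_]#0#10#0   read _ → write #, move R, go to R
R | #[#]0#10#0   read # → write 0, move S, go to R
R | #[0]0#10#0   read 0 → write _, move R, go to P
P | #_[0]#10#0   read 0 → write 0, move R, go to R
R | #_0[#]10#0   read # → write 0, move S, go to R
R | #_0[0]10#0   read 0 → write _, move R, go to P
P | #_0_[1]0#0   read 1 → write 1, move R, go to H
H | #_0_1[0]#0
Cell 2 holds _ when M halts.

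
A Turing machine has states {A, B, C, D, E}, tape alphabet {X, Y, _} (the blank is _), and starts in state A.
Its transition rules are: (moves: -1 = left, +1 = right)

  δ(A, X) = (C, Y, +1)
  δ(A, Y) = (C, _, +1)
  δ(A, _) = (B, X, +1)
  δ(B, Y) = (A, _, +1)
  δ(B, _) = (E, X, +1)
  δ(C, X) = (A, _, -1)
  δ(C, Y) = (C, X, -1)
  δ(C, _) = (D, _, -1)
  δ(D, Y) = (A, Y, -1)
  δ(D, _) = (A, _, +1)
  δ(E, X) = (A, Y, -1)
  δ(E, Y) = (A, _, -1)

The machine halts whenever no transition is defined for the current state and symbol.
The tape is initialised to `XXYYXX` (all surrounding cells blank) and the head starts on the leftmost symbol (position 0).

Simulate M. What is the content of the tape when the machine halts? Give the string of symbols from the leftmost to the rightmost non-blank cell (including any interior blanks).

A | [X]XYYXX   read X → write Y, move +1, go to C
C | Y[X]YYXX   read X → write _, move -1, go to A
A | [Y]_YYXX   read Y → write _, move +1, go to C
C | _[_]YYXX   read _ → write _, move -1, go to D
D | [_]_YYXX   read _ → write _, move +1, go to A
A | _[_]YYXX   read _ → write X, move +1, go to B
B | _X[Y]YXX   read Y → write _, move +1, go to A
A | _X_[Y]XX   read Y → write _, move +1, go to C
C | _X__[X]X   read X → write _, move -1, go to A
A | _X_[_]_X   read _ → write X, move +1, go to B
B | _X_X[_]X   read _ → write X, move +1, go to E
E | _X_XX[X]   read X → write Y, move -1, go to A
A | _X_X[X]Y   read X → write Y, move +1, go to C
C | _X_XY[Y]   read Y → write X, move -1, go to C
C | _X_X[Y]X   read Y → write X, move -1, go to C
C | _X_[X]XX   read X → write _, move -1, go to A
A | _X[_]_XX   read _ → write X, move +1, go to B
B | _XX[_]XX   read _ → write X, move +1, go to E
E | _XXX[X]X   read X → write Y, move -1, go to A
A | _XX[X]YX   read X → write Y, move +1, go to C
C | _XXY[Y]X   read Y → write X, move -1, go to C
C | _XX[Y]XX   read Y → write X, move -1, go to C
C | _X[X]XXX   read X → write _, move -1, go to A
A | _[X]_XXX   read X → write Y, move +1, go to C
C | _Y[_]XXX   read _ → write _, move -1, go to D
D | _[Y]_XXX   read Y → write Y, move -1, go to A
A | [_]Y_XXX   read _ → write X, move +1, go to B
B | X[Y]_XXX   read Y → write _, move +1, go to A
A | X_[_]XXX   read _ → write X, move +1, go to B
B | X_X[X]XX
The non-blank tape span at halt is X_XXXX.

X_XXXX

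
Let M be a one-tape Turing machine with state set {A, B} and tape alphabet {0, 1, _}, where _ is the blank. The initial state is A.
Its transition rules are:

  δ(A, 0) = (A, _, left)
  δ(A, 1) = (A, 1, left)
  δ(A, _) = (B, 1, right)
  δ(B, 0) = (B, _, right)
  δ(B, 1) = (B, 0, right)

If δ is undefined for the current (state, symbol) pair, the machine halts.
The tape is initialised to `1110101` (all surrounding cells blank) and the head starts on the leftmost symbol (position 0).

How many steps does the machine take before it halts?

state=A head=0 tape=_[1]110101_   (A,1)→(A,1,left)
state=A head=-1 tape=[_]1110101_   (A,_)→(B,1,right)
state=B head=0 tape=1[1]110101_   (B,1)→(B,0,right)
state=B head=1 tape=10[1]10101_   (B,1)→(B,0,right)
state=B head=2 tape=100[1]0101_   (B,1)→(B,0,right)
state=B head=3 tape=1000[0]101_   (B,0)→(B,_,right)
state=B head=4 tape=1000_[1]01_   (B,1)→(B,0,right)
state=B head=5 tape=1000_0[0]1_   (B,0)→(B,_,right)
state=B head=6 tape=1000_0_[1]_   (B,1)→(B,0,right)
state=B head=7 tape=1000_0_0[_]
M halts after 9 transitions.

9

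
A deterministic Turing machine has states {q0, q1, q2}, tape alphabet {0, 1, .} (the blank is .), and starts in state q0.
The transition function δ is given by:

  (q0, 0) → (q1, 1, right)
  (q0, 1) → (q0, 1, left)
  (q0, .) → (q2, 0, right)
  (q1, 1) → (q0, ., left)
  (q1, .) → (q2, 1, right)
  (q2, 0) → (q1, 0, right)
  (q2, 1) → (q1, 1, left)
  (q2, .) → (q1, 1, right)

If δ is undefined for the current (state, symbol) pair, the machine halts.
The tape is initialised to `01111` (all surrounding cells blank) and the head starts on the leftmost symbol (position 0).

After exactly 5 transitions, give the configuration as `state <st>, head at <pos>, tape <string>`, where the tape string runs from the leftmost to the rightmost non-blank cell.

state q1, head at -1, tape 01.111

state=q0 head=0 tape=.[0]1111   (q0,0)→(q1,1,right)
state=q1 head=1 tape=.1[1]111   (q1,1)→(q0,.,left)
state=q0 head=0 tape=.[1].111   (q0,1)→(q0,1,left)
state=q0 head=-1 tape=[.]1.111   (q0,.)→(q2,0,right)
state=q2 head=0 tape=0[1].111   (q2,1)→(q1,1,left)
state=q1 head=-1 tape=[0]1.111
After 5 steps: state q1, head at -1, tape 01.111.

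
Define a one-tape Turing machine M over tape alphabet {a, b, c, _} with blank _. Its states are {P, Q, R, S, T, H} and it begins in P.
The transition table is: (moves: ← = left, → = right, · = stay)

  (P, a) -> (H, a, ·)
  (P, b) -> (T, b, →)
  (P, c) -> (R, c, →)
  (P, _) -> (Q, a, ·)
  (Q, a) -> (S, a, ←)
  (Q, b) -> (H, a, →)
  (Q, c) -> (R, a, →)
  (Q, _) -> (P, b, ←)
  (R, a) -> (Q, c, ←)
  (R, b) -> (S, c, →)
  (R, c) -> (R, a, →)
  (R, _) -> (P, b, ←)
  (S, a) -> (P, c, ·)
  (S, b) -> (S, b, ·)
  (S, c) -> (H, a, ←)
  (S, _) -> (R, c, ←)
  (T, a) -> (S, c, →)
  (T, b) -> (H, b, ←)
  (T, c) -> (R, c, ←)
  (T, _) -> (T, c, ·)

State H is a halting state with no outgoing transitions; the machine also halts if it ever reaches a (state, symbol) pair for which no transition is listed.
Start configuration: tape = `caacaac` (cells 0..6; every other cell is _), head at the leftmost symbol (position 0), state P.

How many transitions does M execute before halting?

32

state=P head=0 tape=[c]aacaac_   (P,c)→(R,c,→)
state=R head=1 tape=c[a]acaac_   (R,a)→(Q,c,←)
state=Q head=0 tape=[c]cacaac_   (Q,c)→(R,a,→)
state=R head=1 tape=a[c]acaac_   (R,c)→(R,a,→)
state=R head=2 tape=aa[a]caac_   (R,a)→(Q,c,←)
state=Q head=1 tape=a[a]ccaac_   (Q,a)→(S,a,←)
state=S head=0 tape=[a]accaac_   (S,a)→(P,c,·)
state=P head=0 tape=[c]accaac_   (P,c)→(R,c,→)
state=R head=1 tape=c[a]ccaac_   (R,a)→(Q,c,←)
state=Q head=0 tape=[c]cccaac_   (Q,c)→(R,a,→)
state=R head=1 tape=a[c]ccaac_   (R,c)→(R,a,→)
state=R head=2 tape=aa[c]caac_   (R,c)→(R,a,→)
state=R head=3 tape=aaa[c]aac_   (R,c)→(R,a,→)
state=R head=4 tape=aaaa[a]ac_   (R,a)→(Q,c,←)
state=Q head=3 tape=aaa[a]cac_   (Q,a)→(S,a,←)
state=S head=2 tape=aa[a]acac_   (S,a)→(P,c,·)
state=P head=2 tape=aa[c]acac_   (P,c)→(R,c,→)
state=R head=3 tape=aac[a]cac_   (R,a)→(Q,c,←)
state=Q head=2 tape=aa[c]ccac_   (Q,c)→(R,a,→)
state=R head=3 tape=aaa[c]cac_   (R,c)→(R,a,→)
state=R head=4 tape=aaaa[c]ac_   (R,c)→(R,a,→)
state=R head=5 tape=aaaaa[a]c_   (R,a)→(Q,c,←)
state=Q head=4 tape=aaaa[a]cc_   (Q,a)→(S,a,←)
state=S head=3 tape=aaa[a]acc_   (S,a)→(P,c,·)
state=P head=3 tape=aaa[c]acc_   (P,c)→(R,c,→)
state=R head=4 tape=aaac[a]cc_   (R,a)→(Q,c,←)
state=Q head=3 tape=aaa[c]ccc_   (Q,c)→(R,a,→)
state=R head=4 tape=aaaa[c]cc_   (R,c)→(R,a,→)
state=R head=5 tape=aaaaa[c]c_   (R,c)→(R,a,→)
state=R head=6 tape=aaaaaa[c]_   (R,c)→(R,a,→)
state=R head=7 tape=aaaaaaa[_]   (R,_)→(P,b,←)
state=P head=6 tape=aaaaaa[a]b   (P,a)→(H,a,·)
state=H head=6 tape=aaaaaa[a]b
M halts after 32 transitions.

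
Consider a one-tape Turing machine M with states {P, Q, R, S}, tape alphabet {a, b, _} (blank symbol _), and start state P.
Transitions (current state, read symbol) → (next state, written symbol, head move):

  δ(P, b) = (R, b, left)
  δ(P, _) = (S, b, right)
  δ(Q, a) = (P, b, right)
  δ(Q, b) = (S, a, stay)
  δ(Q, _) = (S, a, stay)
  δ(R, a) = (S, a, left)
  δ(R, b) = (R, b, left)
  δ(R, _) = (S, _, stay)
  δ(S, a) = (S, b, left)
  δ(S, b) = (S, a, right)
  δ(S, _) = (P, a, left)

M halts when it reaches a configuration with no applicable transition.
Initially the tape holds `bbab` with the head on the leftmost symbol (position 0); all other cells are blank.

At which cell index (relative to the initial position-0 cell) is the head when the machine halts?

3

state=P head=0 tape=____[b]bab_   (P,b)→(R,b,left)
state=R head=-1 tape=___[_]bbab_   (R,_)→(S,_,stay)
state=S head=-1 tape=___[_]bbab_   (S,_)→(P,a,left)
state=P head=-2 tape=__[_]abbab_   (P,_)→(S,b,right)
state=S head=-1 tape=__b[a]bbab_   (S,a)→(S,b,left)
state=S head=-2 tape=__[b]bbbab_   (S,b)→(S,a,right)
state=S head=-1 tape=__a[b]bbab_   (S,b)→(S,a,right)
state=S head=0 tape=__aa[b]bab_   (S,b)→(S,a,right)
state=S head=1 tape=__aaa[b]ab_   (S,b)→(S,a,right)
state=S head=2 tape=__aaaa[a]b_   (S,a)→(S,b,left)
state=S head=1 tape=__aaa[a]bb_   (S,a)→(S,b,left)
state=S head=0 tape=__aa[a]bbb_   (S,a)→(S,b,left)
state=S head=-1 tape=__a[a]bbbb_   (S,a)→(S,b,left)
state=S head=-2 tape=__[a]bbbbb_   (S,a)→(S,b,left)
state=S head=-3 tape=_[_]bbbbbb_   (S,_)→(P,a,left)
state=P head=-4 tape=[_]abbbbbb_   (P,_)→(S,b,right)
state=S head=-3 tape=b[a]bbbbbb_   (S,a)→(S,b,left)
state=S head=-4 tape=[b]bbbbbbb_   (S,b)→(S,a,right)
state=S head=-3 tape=a[b]bbbbbb_   (S,b)→(S,a,right)
state=S head=-2 tape=aa[b]bbbbb_   (S,b)→(S,a,right)
state=S head=-1 tape=aaa[b]bbbb_   (S,b)→(S,a,right)
state=S head=0 tape=aaaa[b]bbb_   (S,b)→(S,a,right)
state=S head=1 tape=aaaaa[b]bb_   (S,b)→(S,a,right)
state=S head=2 tape=aaaaaa[b]b_   (S,b)→(S,a,right)
state=S head=3 tape=aaaaaaa[b]_   (S,b)→(S,a,right)
state=S head=4 tape=aaaaaaaa[_]   (S,_)→(P,a,left)
state=P head=3 tape=aaaaaaa[a]a
At halt the head is at cell 3.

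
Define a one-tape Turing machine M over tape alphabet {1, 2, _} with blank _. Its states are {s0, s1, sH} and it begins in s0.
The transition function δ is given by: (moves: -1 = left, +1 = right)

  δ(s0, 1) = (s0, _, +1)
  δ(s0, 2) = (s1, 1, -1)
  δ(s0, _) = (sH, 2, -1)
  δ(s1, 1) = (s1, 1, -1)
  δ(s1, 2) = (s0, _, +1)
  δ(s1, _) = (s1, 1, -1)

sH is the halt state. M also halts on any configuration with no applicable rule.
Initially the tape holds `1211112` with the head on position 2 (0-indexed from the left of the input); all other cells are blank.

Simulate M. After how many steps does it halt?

16

state=s0 head=2 tape=12[1]1112_   (s0,1)→(s0,_,+1)
state=s0 head=3 tape=12_[1]112_   (s0,1)→(s0,_,+1)
state=s0 head=4 tape=12__[1]12_   (s0,1)→(s0,_,+1)
state=s0 head=5 tape=12___[1]2_   (s0,1)→(s0,_,+1)
state=s0 head=6 tape=12____[2]_   (s0,2)→(s1,1,-1)
state=s1 head=5 tape=12___[_]1_   (s1,_)→(s1,1,-1)
state=s1 head=4 tape=12__[_]11_   (s1,_)→(s1,1,-1)
state=s1 head=3 tape=12_[_]111_   (s1,_)→(s1,1,-1)
state=s1 head=2 tape=12[_]1111_   (s1,_)→(s1,1,-1)
state=s1 head=1 tape=1[2]11111_   (s1,2)→(s0,_,+1)
state=s0 head=2 tape=1_[1]1111_   (s0,1)→(s0,_,+1)
state=s0 head=3 tape=1__[1]111_   (s0,1)→(s0,_,+1)
state=s0 head=4 tape=1___[1]11_   (s0,1)→(s0,_,+1)
state=s0 head=5 tape=1____[1]1_   (s0,1)→(s0,_,+1)
state=s0 head=6 tape=1_____[1]_   (s0,1)→(s0,_,+1)
state=s0 head=7 tape=1______[_]   (s0,_)→(sH,2,-1)
state=sH head=6 tape=1_____[_]2
M halts after 16 transitions.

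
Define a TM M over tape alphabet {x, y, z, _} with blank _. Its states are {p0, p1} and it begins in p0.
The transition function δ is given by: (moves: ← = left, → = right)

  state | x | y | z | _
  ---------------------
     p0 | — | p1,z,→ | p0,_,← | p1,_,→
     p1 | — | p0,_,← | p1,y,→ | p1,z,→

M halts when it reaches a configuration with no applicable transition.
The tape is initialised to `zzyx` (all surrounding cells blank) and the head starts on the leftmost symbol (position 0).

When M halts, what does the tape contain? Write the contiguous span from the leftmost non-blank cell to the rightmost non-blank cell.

zzzx

state=p0 head=0 tape=_[z]zyx   (p0,z)→(p0,_,←)
state=p0 head=-1 tape=[_]_zyx   (p0,_)→(p1,_,→)
state=p1 head=0 tape=_[_]zyx   (p1,_)→(p1,z,→)
state=p1 head=1 tape=_z[z]yx   (p1,z)→(p1,y,→)
state=p1 head=2 tape=_zy[y]x   (p1,y)→(p0,_,←)
state=p0 head=1 tape=_z[y]_x   (p0,y)→(p1,z,→)
state=p1 head=2 tape=_zz[_]x   (p1,_)→(p1,z,→)
state=p1 head=3 tape=_zzz[x]
The non-blank tape span at halt is zzzx.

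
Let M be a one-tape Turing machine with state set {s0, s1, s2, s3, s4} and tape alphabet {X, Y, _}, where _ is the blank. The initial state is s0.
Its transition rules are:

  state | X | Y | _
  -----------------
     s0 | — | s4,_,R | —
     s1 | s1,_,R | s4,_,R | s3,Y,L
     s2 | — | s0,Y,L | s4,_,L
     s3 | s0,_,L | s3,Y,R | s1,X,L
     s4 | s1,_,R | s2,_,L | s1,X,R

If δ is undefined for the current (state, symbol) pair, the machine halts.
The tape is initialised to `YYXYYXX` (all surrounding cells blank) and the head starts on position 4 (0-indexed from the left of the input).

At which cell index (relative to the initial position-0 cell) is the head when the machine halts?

state=s0 head=4 tape=YYXY[Y]XX___   (s0,Y)→(s4,_,R)
state=s4 head=5 tape=YYXY_[X]X___   (s4,X)→(s1,_,R)
state=s1 head=6 tape=YYXY__[X]___   (s1,X)→(s1,_,R)
state=s1 head=7 tape=YYXY___[_]__   (s1,_)→(s3,Y,L)
state=s3 head=6 tape=YYXY__[_]Y__   (s3,_)→(s1,X,L)
state=s1 head=5 tape=YYXY_[_]XY__   (s1,_)→(s3,Y,L)
state=s3 head=4 tape=YYXY[_]YXY__   (s3,_)→(s1,X,L)
state=s1 head=3 tape=YYX[Y]XYXY__   (s1,Y)→(s4,_,R)
state=s4 head=4 tape=YYX_[X]YXY__   (s4,X)→(s1,_,R)
state=s1 head=5 tape=YYX__[Y]XY__   (s1,Y)→(s4,_,R)
state=s4 head=6 tape=YYX___[X]Y__   (s4,X)→(s1,_,R)
state=s1 head=7 tape=YYX____[Y]__   (s1,Y)→(s4,_,R)
state=s4 head=8 tape=YYX_____[_]_   (s4,_)→(s1,X,R)
state=s1 head=9 tape=YYX_____X[_]   (s1,_)→(s3,Y,L)
state=s3 head=8 tape=YYX_____[X]Y   (s3,X)→(s0,_,L)
state=s0 head=7 tape=YYX____[_]_Y
At halt the head is at cell 7.

7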